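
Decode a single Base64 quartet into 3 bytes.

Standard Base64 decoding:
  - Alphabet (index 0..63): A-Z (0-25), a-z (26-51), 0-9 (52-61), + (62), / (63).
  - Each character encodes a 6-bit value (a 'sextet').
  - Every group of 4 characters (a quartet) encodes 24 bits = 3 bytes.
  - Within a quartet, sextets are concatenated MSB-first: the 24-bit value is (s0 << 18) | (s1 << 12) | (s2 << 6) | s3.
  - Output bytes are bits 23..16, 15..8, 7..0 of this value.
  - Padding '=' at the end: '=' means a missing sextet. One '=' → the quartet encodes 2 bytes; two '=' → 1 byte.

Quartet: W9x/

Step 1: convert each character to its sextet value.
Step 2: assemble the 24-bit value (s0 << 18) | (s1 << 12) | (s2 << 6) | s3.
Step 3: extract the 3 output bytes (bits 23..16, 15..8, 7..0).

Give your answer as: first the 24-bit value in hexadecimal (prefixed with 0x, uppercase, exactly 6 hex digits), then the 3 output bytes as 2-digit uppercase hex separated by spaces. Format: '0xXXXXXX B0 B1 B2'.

Sextets: W=22, 9=61, x=49, /=63
24-bit: (22<<18) | (61<<12) | (49<<6) | 63
      = 0x580000 | 0x03D000 | 0x000C40 | 0x00003F
      = 0x5BDC7F
Bytes: (v>>16)&0xFF=5B, (v>>8)&0xFF=DC, v&0xFF=7F

Answer: 0x5BDC7F 5B DC 7F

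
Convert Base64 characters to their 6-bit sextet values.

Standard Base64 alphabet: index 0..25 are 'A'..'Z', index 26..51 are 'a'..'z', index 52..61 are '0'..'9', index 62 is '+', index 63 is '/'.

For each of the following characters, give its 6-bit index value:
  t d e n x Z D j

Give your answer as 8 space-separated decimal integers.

't': a..z range, 26 + ord('t') − ord('a') = 45
'd': a..z range, 26 + ord('d') − ord('a') = 29
'e': a..z range, 26 + ord('e') − ord('a') = 30
'n': a..z range, 26 + ord('n') − ord('a') = 39
'x': a..z range, 26 + ord('x') − ord('a') = 49
'Z': A..Z range, ord('Z') − ord('A') = 25
'D': A..Z range, ord('D') − ord('A') = 3
'j': a..z range, 26 + ord('j') − ord('a') = 35

Answer: 45 29 30 39 49 25 3 35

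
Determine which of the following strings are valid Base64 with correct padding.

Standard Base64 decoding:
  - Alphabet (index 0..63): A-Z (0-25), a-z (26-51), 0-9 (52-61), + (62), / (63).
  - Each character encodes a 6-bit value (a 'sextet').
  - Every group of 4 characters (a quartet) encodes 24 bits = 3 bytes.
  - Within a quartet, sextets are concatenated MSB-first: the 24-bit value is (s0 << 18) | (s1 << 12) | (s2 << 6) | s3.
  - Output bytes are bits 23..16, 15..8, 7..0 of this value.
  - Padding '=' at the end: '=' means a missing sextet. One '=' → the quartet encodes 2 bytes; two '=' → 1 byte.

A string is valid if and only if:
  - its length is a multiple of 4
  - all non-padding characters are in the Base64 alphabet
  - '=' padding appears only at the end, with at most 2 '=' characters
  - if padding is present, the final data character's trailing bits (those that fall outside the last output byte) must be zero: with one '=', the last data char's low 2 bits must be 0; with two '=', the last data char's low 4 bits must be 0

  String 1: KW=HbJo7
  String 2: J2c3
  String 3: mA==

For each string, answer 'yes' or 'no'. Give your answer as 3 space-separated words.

Answer: no yes yes

Derivation:
String 1: 'KW=HbJo7' → invalid (bad char(s): ['=']; '=' in middle)
String 2: 'J2c3' → valid
String 3: 'mA==' → valid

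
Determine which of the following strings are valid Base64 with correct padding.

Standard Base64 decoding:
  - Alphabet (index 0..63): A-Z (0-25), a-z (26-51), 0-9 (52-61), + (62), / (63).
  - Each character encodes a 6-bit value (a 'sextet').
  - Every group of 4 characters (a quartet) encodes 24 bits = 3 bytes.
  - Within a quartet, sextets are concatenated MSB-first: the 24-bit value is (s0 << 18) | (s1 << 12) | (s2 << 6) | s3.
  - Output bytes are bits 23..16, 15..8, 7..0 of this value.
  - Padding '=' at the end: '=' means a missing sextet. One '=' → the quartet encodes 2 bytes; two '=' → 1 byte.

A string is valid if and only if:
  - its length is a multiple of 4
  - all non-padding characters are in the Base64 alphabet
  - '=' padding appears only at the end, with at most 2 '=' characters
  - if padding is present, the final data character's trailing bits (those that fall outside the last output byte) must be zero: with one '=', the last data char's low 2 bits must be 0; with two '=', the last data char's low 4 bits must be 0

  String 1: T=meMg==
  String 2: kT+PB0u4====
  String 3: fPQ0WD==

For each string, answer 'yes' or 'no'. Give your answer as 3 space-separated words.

String 1: 'T=meMg==' → invalid (bad char(s): ['=']; '=' in middle)
String 2: 'kT+PB0u4====' → invalid (4 pad chars (max 2))
String 3: 'fPQ0WD==' → invalid (bad trailing bits)

Answer: no no no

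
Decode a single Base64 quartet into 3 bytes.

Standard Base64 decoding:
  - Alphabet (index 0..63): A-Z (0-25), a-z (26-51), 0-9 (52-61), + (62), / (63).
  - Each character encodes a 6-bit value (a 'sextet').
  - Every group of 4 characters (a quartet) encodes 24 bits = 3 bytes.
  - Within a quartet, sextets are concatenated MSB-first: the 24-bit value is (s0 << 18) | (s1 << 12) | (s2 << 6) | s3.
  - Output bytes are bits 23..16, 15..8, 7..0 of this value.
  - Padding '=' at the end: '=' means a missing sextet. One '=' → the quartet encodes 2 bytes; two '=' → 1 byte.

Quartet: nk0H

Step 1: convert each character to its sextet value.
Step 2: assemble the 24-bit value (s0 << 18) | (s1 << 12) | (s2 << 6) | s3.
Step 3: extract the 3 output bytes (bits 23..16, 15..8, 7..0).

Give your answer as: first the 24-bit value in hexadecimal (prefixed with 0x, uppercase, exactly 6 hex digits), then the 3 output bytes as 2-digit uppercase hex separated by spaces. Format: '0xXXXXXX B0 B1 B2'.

Sextets: n=39, k=36, 0=52, H=7
24-bit: (39<<18) | (36<<12) | (52<<6) | 7
      = 0x9C0000 | 0x024000 | 0x000D00 | 0x000007
      = 0x9E4D07
Bytes: (v>>16)&0xFF=9E, (v>>8)&0xFF=4D, v&0xFF=07

Answer: 0x9E4D07 9E 4D 07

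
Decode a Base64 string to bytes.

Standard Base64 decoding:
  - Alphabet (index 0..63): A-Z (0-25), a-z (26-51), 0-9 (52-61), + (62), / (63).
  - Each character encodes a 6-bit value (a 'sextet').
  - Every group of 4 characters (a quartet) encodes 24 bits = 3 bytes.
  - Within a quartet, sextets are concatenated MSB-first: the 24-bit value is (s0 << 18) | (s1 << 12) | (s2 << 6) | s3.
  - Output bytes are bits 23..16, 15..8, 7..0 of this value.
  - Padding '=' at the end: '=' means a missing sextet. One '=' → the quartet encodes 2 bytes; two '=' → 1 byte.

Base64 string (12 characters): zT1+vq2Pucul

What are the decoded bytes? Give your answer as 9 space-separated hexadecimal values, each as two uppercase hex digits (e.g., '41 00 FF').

Answer: CD 3D 7E BE AD 8F B9 CB A5

Derivation:
After char 0 ('z'=51): chars_in_quartet=1 acc=0x33 bytes_emitted=0
After char 1 ('T'=19): chars_in_quartet=2 acc=0xCD3 bytes_emitted=0
After char 2 ('1'=53): chars_in_quartet=3 acc=0x334F5 bytes_emitted=0
After char 3 ('+'=62): chars_in_quartet=4 acc=0xCD3D7E -> emit CD 3D 7E, reset; bytes_emitted=3
After char 4 ('v'=47): chars_in_quartet=1 acc=0x2F bytes_emitted=3
After char 5 ('q'=42): chars_in_quartet=2 acc=0xBEA bytes_emitted=3
After char 6 ('2'=54): chars_in_quartet=3 acc=0x2FAB6 bytes_emitted=3
After char 7 ('P'=15): chars_in_quartet=4 acc=0xBEAD8F -> emit BE AD 8F, reset; bytes_emitted=6
After char 8 ('u'=46): chars_in_quartet=1 acc=0x2E bytes_emitted=6
After char 9 ('c'=28): chars_in_quartet=2 acc=0xB9C bytes_emitted=6
After char 10 ('u'=46): chars_in_quartet=3 acc=0x2E72E bytes_emitted=6
After char 11 ('l'=37): chars_in_quartet=4 acc=0xB9CBA5 -> emit B9 CB A5, reset; bytes_emitted=9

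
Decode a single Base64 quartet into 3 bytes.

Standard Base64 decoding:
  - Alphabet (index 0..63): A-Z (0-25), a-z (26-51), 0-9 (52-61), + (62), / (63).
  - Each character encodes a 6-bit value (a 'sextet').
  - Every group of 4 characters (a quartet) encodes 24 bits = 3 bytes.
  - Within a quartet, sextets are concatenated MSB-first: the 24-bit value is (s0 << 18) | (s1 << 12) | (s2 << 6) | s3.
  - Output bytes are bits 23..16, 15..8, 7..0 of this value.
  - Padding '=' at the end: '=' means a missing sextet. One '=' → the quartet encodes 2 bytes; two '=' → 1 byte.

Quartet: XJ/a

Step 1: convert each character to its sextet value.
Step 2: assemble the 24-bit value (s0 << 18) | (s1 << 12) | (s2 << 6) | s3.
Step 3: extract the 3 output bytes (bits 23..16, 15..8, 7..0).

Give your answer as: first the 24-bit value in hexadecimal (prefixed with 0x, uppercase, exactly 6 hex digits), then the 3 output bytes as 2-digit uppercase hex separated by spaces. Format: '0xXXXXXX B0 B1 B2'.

Answer: 0x5C9FDA 5C 9F DA

Derivation:
Sextets: X=23, J=9, /=63, a=26
24-bit: (23<<18) | (9<<12) | (63<<6) | 26
      = 0x5C0000 | 0x009000 | 0x000FC0 | 0x00001A
      = 0x5C9FDA
Bytes: (v>>16)&0xFF=5C, (v>>8)&0xFF=9F, v&0xFF=DA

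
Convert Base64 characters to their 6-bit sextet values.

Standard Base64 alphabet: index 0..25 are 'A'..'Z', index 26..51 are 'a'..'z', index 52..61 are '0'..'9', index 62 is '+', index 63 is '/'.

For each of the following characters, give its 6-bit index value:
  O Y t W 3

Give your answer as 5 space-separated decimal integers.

'O': A..Z range, ord('O') − ord('A') = 14
'Y': A..Z range, ord('Y') − ord('A') = 24
't': a..z range, 26 + ord('t') − ord('a') = 45
'W': A..Z range, ord('W') − ord('A') = 22
'3': 0..9 range, 52 + ord('3') − ord('0') = 55

Answer: 14 24 45 22 55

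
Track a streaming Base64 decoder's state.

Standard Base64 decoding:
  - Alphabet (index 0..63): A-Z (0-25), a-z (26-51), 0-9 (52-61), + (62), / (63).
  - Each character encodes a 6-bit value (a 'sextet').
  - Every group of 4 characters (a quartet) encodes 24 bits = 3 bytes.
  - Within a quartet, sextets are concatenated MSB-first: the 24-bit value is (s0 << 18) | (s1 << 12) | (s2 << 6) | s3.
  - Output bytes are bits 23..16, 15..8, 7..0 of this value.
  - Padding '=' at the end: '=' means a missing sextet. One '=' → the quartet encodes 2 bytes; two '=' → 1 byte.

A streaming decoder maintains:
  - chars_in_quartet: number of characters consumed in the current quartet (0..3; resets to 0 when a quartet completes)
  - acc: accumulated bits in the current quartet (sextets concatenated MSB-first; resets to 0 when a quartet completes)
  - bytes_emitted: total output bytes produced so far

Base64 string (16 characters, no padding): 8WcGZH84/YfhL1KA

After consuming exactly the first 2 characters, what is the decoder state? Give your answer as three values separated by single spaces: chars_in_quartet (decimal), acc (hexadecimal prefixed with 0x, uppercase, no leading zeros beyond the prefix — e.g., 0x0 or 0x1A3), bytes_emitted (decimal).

Answer: 2 0xF16 0

Derivation:
After char 0 ('8'=60): chars_in_quartet=1 acc=0x3C bytes_emitted=0
After char 1 ('W'=22): chars_in_quartet=2 acc=0xF16 bytes_emitted=0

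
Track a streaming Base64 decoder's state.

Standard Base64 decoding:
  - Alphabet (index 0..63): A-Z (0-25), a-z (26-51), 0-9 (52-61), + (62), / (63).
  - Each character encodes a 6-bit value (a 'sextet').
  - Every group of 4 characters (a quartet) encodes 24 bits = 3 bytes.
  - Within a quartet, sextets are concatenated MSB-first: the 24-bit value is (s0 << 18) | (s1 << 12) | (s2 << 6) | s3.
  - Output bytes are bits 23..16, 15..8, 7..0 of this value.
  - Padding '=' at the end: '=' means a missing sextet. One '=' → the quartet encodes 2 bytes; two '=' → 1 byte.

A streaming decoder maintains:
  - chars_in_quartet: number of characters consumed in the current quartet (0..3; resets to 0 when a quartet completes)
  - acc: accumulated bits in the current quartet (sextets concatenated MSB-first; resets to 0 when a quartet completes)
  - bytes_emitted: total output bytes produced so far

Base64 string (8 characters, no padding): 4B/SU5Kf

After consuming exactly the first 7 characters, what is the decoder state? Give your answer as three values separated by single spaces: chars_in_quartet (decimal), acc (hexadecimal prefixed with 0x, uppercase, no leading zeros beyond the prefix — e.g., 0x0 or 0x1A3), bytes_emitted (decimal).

Answer: 3 0x14E4A 3

Derivation:
After char 0 ('4'=56): chars_in_quartet=1 acc=0x38 bytes_emitted=0
After char 1 ('B'=1): chars_in_quartet=2 acc=0xE01 bytes_emitted=0
After char 2 ('/'=63): chars_in_quartet=3 acc=0x3807F bytes_emitted=0
After char 3 ('S'=18): chars_in_quartet=4 acc=0xE01FD2 -> emit E0 1F D2, reset; bytes_emitted=3
After char 4 ('U'=20): chars_in_quartet=1 acc=0x14 bytes_emitted=3
After char 5 ('5'=57): chars_in_quartet=2 acc=0x539 bytes_emitted=3
After char 6 ('K'=10): chars_in_quartet=3 acc=0x14E4A bytes_emitted=3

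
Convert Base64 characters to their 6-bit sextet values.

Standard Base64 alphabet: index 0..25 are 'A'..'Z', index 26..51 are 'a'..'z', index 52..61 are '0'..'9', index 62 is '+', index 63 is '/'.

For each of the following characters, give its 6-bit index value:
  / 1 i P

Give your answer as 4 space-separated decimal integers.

Answer: 63 53 34 15

Derivation:
'/': index 63
'1': 0..9 range, 52 + ord('1') − ord('0') = 53
'i': a..z range, 26 + ord('i') − ord('a') = 34
'P': A..Z range, ord('P') − ord('A') = 15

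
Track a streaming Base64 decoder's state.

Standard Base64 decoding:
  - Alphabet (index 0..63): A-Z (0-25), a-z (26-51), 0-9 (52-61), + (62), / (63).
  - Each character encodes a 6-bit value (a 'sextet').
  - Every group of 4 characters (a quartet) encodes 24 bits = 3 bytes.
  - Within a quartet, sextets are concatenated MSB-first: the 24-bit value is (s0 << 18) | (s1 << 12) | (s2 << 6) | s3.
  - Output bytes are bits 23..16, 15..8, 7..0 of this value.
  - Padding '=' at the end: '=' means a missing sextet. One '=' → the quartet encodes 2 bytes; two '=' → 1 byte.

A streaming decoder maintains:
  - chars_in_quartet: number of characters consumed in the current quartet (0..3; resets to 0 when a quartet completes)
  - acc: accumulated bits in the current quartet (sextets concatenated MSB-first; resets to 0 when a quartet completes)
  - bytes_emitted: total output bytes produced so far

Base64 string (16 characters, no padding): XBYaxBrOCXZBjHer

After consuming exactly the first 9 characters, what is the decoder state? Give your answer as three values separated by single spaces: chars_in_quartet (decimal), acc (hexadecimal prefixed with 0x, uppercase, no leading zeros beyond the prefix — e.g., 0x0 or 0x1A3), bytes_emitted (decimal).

After char 0 ('X'=23): chars_in_quartet=1 acc=0x17 bytes_emitted=0
After char 1 ('B'=1): chars_in_quartet=2 acc=0x5C1 bytes_emitted=0
After char 2 ('Y'=24): chars_in_quartet=3 acc=0x17058 bytes_emitted=0
After char 3 ('a'=26): chars_in_quartet=4 acc=0x5C161A -> emit 5C 16 1A, reset; bytes_emitted=3
After char 4 ('x'=49): chars_in_quartet=1 acc=0x31 bytes_emitted=3
After char 5 ('B'=1): chars_in_quartet=2 acc=0xC41 bytes_emitted=3
After char 6 ('r'=43): chars_in_quartet=3 acc=0x3106B bytes_emitted=3
After char 7 ('O'=14): chars_in_quartet=4 acc=0xC41ACE -> emit C4 1A CE, reset; bytes_emitted=6
After char 8 ('C'=2): chars_in_quartet=1 acc=0x2 bytes_emitted=6

Answer: 1 0x2 6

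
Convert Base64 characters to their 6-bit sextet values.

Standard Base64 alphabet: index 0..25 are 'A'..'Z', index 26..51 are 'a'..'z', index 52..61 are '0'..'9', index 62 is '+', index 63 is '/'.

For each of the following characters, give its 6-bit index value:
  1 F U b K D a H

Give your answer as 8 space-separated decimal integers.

Answer: 53 5 20 27 10 3 26 7

Derivation:
'1': 0..9 range, 52 + ord('1') − ord('0') = 53
'F': A..Z range, ord('F') − ord('A') = 5
'U': A..Z range, ord('U') − ord('A') = 20
'b': a..z range, 26 + ord('b') − ord('a') = 27
'K': A..Z range, ord('K') − ord('A') = 10
'D': A..Z range, ord('D') − ord('A') = 3
'a': a..z range, 26 + ord('a') − ord('a') = 26
'H': A..Z range, ord('H') − ord('A') = 7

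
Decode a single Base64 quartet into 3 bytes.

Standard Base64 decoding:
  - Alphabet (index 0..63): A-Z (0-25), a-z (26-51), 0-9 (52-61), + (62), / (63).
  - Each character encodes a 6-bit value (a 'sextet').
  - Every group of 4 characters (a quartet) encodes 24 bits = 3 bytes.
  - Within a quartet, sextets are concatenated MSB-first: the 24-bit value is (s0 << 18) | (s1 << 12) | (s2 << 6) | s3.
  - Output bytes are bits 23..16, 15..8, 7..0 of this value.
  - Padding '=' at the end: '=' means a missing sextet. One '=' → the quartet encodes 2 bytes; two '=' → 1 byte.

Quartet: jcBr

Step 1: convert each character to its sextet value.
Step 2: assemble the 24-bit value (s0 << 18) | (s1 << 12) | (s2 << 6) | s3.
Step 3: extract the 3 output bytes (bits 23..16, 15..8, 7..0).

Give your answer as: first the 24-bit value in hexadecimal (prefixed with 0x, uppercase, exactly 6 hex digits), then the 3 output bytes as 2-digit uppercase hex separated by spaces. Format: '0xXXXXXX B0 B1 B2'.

Sextets: j=35, c=28, B=1, r=43
24-bit: (35<<18) | (28<<12) | (1<<6) | 43
      = 0x8C0000 | 0x01C000 | 0x000040 | 0x00002B
      = 0x8DC06B
Bytes: (v>>16)&0xFF=8D, (v>>8)&0xFF=C0, v&0xFF=6B

Answer: 0x8DC06B 8D C0 6B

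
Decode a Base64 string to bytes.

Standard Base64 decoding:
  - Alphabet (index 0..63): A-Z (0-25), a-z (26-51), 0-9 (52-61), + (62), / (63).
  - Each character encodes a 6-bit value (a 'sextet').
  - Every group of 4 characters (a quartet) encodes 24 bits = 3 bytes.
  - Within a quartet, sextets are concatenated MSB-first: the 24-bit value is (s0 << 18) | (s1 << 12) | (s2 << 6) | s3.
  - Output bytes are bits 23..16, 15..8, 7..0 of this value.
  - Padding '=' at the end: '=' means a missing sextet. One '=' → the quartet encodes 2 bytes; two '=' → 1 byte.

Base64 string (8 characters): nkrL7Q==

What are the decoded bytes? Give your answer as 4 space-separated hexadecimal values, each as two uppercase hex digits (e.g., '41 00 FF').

After char 0 ('n'=39): chars_in_quartet=1 acc=0x27 bytes_emitted=0
After char 1 ('k'=36): chars_in_quartet=2 acc=0x9E4 bytes_emitted=0
After char 2 ('r'=43): chars_in_quartet=3 acc=0x2792B bytes_emitted=0
After char 3 ('L'=11): chars_in_quartet=4 acc=0x9E4ACB -> emit 9E 4A CB, reset; bytes_emitted=3
After char 4 ('7'=59): chars_in_quartet=1 acc=0x3B bytes_emitted=3
After char 5 ('Q'=16): chars_in_quartet=2 acc=0xED0 bytes_emitted=3
Padding '==': partial quartet acc=0xED0 -> emit ED; bytes_emitted=4

Answer: 9E 4A CB ED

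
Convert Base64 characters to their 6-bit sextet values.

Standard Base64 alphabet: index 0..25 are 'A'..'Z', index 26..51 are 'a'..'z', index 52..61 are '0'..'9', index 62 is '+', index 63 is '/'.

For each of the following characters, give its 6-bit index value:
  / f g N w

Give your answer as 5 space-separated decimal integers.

'/': index 63
'f': a..z range, 26 + ord('f') − ord('a') = 31
'g': a..z range, 26 + ord('g') − ord('a') = 32
'N': A..Z range, ord('N') − ord('A') = 13
'w': a..z range, 26 + ord('w') − ord('a') = 48

Answer: 63 31 32 13 48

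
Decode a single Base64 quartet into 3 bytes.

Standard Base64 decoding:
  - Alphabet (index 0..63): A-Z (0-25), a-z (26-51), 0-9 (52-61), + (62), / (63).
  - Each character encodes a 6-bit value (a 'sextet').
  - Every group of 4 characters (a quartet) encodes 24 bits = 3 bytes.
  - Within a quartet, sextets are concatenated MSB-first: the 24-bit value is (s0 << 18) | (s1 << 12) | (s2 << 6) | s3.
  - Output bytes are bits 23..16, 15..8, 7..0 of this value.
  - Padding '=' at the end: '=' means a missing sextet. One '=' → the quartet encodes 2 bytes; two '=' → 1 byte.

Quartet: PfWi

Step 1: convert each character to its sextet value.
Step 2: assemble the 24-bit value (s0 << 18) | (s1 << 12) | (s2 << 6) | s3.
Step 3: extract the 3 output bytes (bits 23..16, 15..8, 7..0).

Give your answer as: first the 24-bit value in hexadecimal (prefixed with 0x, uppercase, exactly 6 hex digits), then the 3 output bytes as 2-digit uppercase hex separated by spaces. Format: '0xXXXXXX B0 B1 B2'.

Answer: 0x3DF5A2 3D F5 A2

Derivation:
Sextets: P=15, f=31, W=22, i=34
24-bit: (15<<18) | (31<<12) | (22<<6) | 34
      = 0x3C0000 | 0x01F000 | 0x000580 | 0x000022
      = 0x3DF5A2
Bytes: (v>>16)&0xFF=3D, (v>>8)&0xFF=F5, v&0xFF=A2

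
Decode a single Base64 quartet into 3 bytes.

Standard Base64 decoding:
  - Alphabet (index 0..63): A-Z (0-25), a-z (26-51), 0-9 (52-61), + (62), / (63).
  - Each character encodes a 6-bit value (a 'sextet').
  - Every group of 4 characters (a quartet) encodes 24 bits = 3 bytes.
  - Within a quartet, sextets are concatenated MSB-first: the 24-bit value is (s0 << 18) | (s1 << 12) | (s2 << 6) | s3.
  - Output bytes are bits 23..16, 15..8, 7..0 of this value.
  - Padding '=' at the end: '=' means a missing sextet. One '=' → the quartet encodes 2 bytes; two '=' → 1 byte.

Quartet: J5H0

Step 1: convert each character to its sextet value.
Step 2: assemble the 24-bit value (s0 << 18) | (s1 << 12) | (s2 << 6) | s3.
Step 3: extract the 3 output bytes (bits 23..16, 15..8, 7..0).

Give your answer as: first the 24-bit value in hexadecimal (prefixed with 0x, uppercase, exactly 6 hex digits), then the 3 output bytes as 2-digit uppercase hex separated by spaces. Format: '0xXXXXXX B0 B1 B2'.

Sextets: J=9, 5=57, H=7, 0=52
24-bit: (9<<18) | (57<<12) | (7<<6) | 52
      = 0x240000 | 0x039000 | 0x0001C0 | 0x000034
      = 0x2791F4
Bytes: (v>>16)&0xFF=27, (v>>8)&0xFF=91, v&0xFF=F4

Answer: 0x2791F4 27 91 F4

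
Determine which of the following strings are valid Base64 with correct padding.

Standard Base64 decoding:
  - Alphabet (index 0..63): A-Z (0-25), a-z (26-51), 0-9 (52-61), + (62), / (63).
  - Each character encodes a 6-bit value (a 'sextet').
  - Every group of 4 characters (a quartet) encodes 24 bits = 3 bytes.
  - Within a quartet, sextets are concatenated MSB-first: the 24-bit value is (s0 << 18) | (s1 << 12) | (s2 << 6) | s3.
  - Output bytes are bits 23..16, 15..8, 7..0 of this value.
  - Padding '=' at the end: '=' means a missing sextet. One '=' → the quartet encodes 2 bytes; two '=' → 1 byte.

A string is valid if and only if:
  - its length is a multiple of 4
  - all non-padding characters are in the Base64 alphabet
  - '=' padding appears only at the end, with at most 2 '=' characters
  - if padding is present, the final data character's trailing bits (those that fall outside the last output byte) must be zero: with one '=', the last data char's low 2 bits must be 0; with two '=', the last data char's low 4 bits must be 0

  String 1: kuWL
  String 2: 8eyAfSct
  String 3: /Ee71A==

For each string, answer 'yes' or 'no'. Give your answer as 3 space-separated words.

Answer: yes yes yes

Derivation:
String 1: 'kuWL' → valid
String 2: '8eyAfSct' → valid
String 3: '/Ee71A==' → valid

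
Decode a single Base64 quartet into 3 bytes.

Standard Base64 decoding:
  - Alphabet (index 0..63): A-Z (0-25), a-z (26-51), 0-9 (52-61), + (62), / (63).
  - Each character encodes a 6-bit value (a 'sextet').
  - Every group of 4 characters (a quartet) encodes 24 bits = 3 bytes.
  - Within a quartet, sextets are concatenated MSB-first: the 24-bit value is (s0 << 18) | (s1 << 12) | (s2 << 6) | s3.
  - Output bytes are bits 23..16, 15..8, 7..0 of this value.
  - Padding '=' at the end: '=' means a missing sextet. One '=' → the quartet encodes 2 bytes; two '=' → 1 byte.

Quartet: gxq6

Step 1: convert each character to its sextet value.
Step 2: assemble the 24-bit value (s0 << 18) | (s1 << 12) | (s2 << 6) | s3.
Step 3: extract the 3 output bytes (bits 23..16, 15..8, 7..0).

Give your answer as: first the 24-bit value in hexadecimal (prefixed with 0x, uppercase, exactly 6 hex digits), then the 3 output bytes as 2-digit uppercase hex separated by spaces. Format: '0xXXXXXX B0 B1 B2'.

Answer: 0x831ABA 83 1A BA

Derivation:
Sextets: g=32, x=49, q=42, 6=58
24-bit: (32<<18) | (49<<12) | (42<<6) | 58
      = 0x800000 | 0x031000 | 0x000A80 | 0x00003A
      = 0x831ABA
Bytes: (v>>16)&0xFF=83, (v>>8)&0xFF=1A, v&0xFF=BA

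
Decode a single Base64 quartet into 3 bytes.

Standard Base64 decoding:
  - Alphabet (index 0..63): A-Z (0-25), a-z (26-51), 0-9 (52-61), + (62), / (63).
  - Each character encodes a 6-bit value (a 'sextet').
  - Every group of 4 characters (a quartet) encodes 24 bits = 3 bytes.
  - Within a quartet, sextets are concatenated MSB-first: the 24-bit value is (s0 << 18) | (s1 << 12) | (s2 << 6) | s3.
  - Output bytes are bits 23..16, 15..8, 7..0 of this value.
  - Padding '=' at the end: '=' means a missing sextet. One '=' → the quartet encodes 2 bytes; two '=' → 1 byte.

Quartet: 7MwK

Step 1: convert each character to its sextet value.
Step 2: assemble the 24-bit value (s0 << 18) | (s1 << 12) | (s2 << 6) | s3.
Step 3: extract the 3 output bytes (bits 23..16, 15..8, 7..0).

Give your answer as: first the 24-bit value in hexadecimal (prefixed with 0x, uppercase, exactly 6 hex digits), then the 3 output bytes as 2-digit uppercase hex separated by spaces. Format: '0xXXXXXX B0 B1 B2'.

Sextets: 7=59, M=12, w=48, K=10
24-bit: (59<<18) | (12<<12) | (48<<6) | 10
      = 0xEC0000 | 0x00C000 | 0x000C00 | 0x00000A
      = 0xECCC0A
Bytes: (v>>16)&0xFF=EC, (v>>8)&0xFF=CC, v&0xFF=0A

Answer: 0xECCC0A EC CC 0A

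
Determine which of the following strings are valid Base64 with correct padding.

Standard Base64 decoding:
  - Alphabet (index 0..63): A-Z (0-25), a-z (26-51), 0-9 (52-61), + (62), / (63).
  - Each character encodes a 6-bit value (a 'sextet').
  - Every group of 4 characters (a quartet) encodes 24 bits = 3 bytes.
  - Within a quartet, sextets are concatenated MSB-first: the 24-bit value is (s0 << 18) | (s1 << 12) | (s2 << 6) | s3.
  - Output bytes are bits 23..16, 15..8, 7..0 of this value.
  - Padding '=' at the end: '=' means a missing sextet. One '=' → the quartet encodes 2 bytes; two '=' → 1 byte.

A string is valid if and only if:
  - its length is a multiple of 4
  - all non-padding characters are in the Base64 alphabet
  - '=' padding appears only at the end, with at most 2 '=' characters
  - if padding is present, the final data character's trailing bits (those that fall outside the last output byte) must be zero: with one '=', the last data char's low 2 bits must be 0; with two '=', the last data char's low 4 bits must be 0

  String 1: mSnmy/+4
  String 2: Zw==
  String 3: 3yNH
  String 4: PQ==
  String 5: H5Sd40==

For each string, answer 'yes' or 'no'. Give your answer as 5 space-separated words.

String 1: 'mSnmy/+4' → valid
String 2: 'Zw==' → valid
String 3: '3yNH' → valid
String 4: 'PQ==' → valid
String 5: 'H5Sd40==' → invalid (bad trailing bits)

Answer: yes yes yes yes no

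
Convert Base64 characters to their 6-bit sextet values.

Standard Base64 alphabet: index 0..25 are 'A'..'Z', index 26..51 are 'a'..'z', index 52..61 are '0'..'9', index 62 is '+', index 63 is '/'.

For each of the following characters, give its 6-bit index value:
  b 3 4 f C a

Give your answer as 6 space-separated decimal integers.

Answer: 27 55 56 31 2 26

Derivation:
'b': a..z range, 26 + ord('b') − ord('a') = 27
'3': 0..9 range, 52 + ord('3') − ord('0') = 55
'4': 0..9 range, 52 + ord('4') − ord('0') = 56
'f': a..z range, 26 + ord('f') − ord('a') = 31
'C': A..Z range, ord('C') − ord('A') = 2
'a': a..z range, 26 + ord('a') − ord('a') = 26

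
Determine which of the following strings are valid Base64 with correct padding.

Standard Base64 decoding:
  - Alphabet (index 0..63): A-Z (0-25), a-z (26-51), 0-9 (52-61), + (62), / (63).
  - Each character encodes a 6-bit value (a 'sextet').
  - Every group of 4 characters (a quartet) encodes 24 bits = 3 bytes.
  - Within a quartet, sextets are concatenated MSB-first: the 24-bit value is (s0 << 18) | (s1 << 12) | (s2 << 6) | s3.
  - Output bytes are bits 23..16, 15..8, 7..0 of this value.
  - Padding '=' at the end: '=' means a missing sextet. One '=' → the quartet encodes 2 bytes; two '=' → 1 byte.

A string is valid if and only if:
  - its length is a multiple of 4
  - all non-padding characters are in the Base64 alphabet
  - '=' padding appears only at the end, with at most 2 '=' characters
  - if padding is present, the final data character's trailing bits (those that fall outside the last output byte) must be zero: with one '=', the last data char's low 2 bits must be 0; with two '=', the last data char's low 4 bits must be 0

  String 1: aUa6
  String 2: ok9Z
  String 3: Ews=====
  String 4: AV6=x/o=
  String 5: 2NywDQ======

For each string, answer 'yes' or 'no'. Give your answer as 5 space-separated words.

Answer: yes yes no no no

Derivation:
String 1: 'aUa6' → valid
String 2: 'ok9Z' → valid
String 3: 'Ews=====' → invalid (5 pad chars (max 2))
String 4: 'AV6=x/o=' → invalid (bad char(s): ['=']; '=' in middle)
String 5: '2NywDQ======' → invalid (6 pad chars (max 2))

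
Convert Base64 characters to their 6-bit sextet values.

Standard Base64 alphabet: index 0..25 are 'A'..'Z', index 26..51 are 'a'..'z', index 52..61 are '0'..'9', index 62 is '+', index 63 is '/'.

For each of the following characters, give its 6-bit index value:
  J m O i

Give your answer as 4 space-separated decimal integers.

'J': A..Z range, ord('J') − ord('A') = 9
'm': a..z range, 26 + ord('m') − ord('a') = 38
'O': A..Z range, ord('O') − ord('A') = 14
'i': a..z range, 26 + ord('i') − ord('a') = 34

Answer: 9 38 14 34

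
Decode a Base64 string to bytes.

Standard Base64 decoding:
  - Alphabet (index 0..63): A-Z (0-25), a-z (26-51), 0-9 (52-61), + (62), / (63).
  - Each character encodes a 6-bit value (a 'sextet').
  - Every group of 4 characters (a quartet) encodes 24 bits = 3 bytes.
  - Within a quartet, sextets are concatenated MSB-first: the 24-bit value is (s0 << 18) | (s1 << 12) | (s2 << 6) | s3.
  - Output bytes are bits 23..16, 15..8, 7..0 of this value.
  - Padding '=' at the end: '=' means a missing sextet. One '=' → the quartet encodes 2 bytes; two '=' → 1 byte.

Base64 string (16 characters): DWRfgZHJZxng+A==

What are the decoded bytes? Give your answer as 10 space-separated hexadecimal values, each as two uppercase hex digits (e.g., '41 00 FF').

After char 0 ('D'=3): chars_in_quartet=1 acc=0x3 bytes_emitted=0
After char 1 ('W'=22): chars_in_quartet=2 acc=0xD6 bytes_emitted=0
After char 2 ('R'=17): chars_in_quartet=3 acc=0x3591 bytes_emitted=0
After char 3 ('f'=31): chars_in_quartet=4 acc=0xD645F -> emit 0D 64 5F, reset; bytes_emitted=3
After char 4 ('g'=32): chars_in_quartet=1 acc=0x20 bytes_emitted=3
After char 5 ('Z'=25): chars_in_quartet=2 acc=0x819 bytes_emitted=3
After char 6 ('H'=7): chars_in_quartet=3 acc=0x20647 bytes_emitted=3
After char 7 ('J'=9): chars_in_quartet=4 acc=0x8191C9 -> emit 81 91 C9, reset; bytes_emitted=6
After char 8 ('Z'=25): chars_in_quartet=1 acc=0x19 bytes_emitted=6
After char 9 ('x'=49): chars_in_quartet=2 acc=0x671 bytes_emitted=6
After char 10 ('n'=39): chars_in_quartet=3 acc=0x19C67 bytes_emitted=6
After char 11 ('g'=32): chars_in_quartet=4 acc=0x6719E0 -> emit 67 19 E0, reset; bytes_emitted=9
After char 12 ('+'=62): chars_in_quartet=1 acc=0x3E bytes_emitted=9
After char 13 ('A'=0): chars_in_quartet=2 acc=0xF80 bytes_emitted=9
Padding '==': partial quartet acc=0xF80 -> emit F8; bytes_emitted=10

Answer: 0D 64 5F 81 91 C9 67 19 E0 F8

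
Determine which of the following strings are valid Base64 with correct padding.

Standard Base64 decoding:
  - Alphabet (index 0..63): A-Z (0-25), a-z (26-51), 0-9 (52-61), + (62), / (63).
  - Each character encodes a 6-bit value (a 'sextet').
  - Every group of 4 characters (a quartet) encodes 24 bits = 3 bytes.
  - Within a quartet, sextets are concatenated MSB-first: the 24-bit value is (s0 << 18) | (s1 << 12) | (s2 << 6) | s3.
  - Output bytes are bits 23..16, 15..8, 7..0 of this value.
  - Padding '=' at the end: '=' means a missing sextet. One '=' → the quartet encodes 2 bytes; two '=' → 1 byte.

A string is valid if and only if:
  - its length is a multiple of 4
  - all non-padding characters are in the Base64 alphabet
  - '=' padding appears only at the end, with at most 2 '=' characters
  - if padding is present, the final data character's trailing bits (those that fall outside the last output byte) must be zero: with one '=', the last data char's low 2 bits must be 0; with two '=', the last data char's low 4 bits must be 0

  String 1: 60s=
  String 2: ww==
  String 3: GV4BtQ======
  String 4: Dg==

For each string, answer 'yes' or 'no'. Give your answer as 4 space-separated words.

Answer: yes yes no yes

Derivation:
String 1: '60s=' → valid
String 2: 'ww==' → valid
String 3: 'GV4BtQ======' → invalid (6 pad chars (max 2))
String 4: 'Dg==' → valid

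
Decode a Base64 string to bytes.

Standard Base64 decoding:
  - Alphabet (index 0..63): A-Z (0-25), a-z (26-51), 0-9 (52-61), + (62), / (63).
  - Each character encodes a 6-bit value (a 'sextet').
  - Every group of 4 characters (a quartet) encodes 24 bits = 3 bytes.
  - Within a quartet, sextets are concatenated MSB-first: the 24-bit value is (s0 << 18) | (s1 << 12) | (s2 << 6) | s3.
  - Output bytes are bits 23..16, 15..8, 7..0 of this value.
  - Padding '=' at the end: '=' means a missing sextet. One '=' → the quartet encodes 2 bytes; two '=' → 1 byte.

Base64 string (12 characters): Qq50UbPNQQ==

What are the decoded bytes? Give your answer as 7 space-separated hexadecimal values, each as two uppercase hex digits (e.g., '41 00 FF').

Answer: 42 AE 74 51 B3 CD 41

Derivation:
After char 0 ('Q'=16): chars_in_quartet=1 acc=0x10 bytes_emitted=0
After char 1 ('q'=42): chars_in_quartet=2 acc=0x42A bytes_emitted=0
After char 2 ('5'=57): chars_in_quartet=3 acc=0x10AB9 bytes_emitted=0
After char 3 ('0'=52): chars_in_quartet=4 acc=0x42AE74 -> emit 42 AE 74, reset; bytes_emitted=3
After char 4 ('U'=20): chars_in_quartet=1 acc=0x14 bytes_emitted=3
After char 5 ('b'=27): chars_in_quartet=2 acc=0x51B bytes_emitted=3
After char 6 ('P'=15): chars_in_quartet=3 acc=0x146CF bytes_emitted=3
After char 7 ('N'=13): chars_in_quartet=4 acc=0x51B3CD -> emit 51 B3 CD, reset; bytes_emitted=6
After char 8 ('Q'=16): chars_in_quartet=1 acc=0x10 bytes_emitted=6
After char 9 ('Q'=16): chars_in_quartet=2 acc=0x410 bytes_emitted=6
Padding '==': partial quartet acc=0x410 -> emit 41; bytes_emitted=7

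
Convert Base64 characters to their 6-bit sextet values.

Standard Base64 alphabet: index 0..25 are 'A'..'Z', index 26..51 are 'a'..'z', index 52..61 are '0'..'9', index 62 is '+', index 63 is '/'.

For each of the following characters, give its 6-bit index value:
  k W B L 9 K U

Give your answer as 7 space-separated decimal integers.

Answer: 36 22 1 11 61 10 20

Derivation:
'k': a..z range, 26 + ord('k') − ord('a') = 36
'W': A..Z range, ord('W') − ord('A') = 22
'B': A..Z range, ord('B') − ord('A') = 1
'L': A..Z range, ord('L') − ord('A') = 11
'9': 0..9 range, 52 + ord('9') − ord('0') = 61
'K': A..Z range, ord('K') − ord('A') = 10
'U': A..Z range, ord('U') − ord('A') = 20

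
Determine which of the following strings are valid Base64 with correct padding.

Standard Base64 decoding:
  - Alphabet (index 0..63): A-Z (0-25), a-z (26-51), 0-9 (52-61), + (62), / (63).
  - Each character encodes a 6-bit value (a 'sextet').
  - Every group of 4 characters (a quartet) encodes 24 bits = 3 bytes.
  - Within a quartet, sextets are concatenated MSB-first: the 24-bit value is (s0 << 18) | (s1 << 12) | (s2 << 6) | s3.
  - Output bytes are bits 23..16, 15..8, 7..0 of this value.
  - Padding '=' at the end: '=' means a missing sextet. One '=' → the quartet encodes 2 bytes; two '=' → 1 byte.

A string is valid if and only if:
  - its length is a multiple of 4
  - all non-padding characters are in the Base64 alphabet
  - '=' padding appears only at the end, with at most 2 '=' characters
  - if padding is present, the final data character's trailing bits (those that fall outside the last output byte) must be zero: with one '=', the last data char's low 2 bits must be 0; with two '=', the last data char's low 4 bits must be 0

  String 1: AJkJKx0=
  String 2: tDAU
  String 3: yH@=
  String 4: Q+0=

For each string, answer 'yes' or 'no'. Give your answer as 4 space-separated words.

String 1: 'AJkJKx0=' → valid
String 2: 'tDAU' → valid
String 3: 'yH@=' → invalid (bad char(s): ['@'])
String 4: 'Q+0=' → valid

Answer: yes yes no yes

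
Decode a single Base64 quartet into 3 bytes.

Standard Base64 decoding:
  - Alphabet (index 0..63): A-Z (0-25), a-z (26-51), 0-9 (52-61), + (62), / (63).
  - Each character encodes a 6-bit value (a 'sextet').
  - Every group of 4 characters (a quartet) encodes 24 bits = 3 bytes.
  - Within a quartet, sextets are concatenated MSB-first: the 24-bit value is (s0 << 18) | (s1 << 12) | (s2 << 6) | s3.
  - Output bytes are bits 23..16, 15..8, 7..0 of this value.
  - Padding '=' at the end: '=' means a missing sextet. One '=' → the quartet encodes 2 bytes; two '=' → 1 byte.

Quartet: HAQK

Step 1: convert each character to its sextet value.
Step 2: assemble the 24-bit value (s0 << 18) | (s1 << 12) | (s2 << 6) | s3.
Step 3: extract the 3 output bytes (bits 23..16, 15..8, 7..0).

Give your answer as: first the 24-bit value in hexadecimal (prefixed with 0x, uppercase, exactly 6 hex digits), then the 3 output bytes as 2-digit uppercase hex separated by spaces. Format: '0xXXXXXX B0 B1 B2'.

Sextets: H=7, A=0, Q=16, K=10
24-bit: (7<<18) | (0<<12) | (16<<6) | 10
      = 0x1C0000 | 0x000000 | 0x000400 | 0x00000A
      = 0x1C040A
Bytes: (v>>16)&0xFF=1C, (v>>8)&0xFF=04, v&0xFF=0A

Answer: 0x1C040A 1C 04 0A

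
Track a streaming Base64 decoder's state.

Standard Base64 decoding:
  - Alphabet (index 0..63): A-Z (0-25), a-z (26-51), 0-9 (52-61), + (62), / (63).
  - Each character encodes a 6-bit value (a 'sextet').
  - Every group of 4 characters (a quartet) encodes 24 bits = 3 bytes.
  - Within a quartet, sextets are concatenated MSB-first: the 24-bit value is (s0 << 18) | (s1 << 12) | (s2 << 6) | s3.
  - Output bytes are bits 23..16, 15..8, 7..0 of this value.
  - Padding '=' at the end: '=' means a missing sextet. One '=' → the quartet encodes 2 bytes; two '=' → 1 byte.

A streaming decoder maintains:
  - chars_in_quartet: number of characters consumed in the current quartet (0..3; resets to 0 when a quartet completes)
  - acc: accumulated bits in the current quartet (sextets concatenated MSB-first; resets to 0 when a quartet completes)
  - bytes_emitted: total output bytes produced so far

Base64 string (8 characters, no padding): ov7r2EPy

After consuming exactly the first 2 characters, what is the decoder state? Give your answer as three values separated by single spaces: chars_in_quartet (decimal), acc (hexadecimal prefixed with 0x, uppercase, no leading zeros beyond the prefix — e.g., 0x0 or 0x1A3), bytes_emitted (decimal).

Answer: 2 0xA2F 0

Derivation:
After char 0 ('o'=40): chars_in_quartet=1 acc=0x28 bytes_emitted=0
After char 1 ('v'=47): chars_in_quartet=2 acc=0xA2F bytes_emitted=0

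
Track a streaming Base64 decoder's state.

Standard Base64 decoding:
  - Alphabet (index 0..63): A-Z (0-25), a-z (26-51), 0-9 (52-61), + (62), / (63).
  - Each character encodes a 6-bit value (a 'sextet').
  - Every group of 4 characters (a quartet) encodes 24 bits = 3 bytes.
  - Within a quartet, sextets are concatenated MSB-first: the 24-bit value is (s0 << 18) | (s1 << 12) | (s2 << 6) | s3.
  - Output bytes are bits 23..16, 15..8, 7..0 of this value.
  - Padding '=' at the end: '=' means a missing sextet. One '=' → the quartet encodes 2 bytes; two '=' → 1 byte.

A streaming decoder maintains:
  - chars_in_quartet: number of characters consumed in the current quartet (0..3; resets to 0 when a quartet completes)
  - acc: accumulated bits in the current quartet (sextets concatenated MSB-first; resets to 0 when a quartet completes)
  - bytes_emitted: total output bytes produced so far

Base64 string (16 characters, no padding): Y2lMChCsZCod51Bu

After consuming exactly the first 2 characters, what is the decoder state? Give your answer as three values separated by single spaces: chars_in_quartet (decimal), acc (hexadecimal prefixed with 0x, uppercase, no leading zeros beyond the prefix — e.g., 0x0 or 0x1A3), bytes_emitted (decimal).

After char 0 ('Y'=24): chars_in_quartet=1 acc=0x18 bytes_emitted=0
After char 1 ('2'=54): chars_in_quartet=2 acc=0x636 bytes_emitted=0

Answer: 2 0x636 0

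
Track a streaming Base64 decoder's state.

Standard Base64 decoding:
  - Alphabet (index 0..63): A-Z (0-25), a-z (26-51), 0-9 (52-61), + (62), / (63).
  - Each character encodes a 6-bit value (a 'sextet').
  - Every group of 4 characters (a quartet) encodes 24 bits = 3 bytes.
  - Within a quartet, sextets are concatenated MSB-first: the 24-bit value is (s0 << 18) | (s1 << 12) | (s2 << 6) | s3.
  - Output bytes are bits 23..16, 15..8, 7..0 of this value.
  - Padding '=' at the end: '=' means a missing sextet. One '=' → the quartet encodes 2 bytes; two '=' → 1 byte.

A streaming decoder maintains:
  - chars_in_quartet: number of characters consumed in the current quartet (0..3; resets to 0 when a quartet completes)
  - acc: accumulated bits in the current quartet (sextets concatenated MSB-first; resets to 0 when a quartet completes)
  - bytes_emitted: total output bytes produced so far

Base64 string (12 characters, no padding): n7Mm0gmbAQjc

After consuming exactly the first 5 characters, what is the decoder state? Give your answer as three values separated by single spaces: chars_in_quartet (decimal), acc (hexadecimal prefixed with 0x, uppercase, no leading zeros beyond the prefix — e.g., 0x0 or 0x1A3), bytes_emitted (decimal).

Answer: 1 0x34 3

Derivation:
After char 0 ('n'=39): chars_in_quartet=1 acc=0x27 bytes_emitted=0
After char 1 ('7'=59): chars_in_quartet=2 acc=0x9FB bytes_emitted=0
After char 2 ('M'=12): chars_in_quartet=3 acc=0x27ECC bytes_emitted=0
After char 3 ('m'=38): chars_in_quartet=4 acc=0x9FB326 -> emit 9F B3 26, reset; bytes_emitted=3
After char 4 ('0'=52): chars_in_quartet=1 acc=0x34 bytes_emitted=3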